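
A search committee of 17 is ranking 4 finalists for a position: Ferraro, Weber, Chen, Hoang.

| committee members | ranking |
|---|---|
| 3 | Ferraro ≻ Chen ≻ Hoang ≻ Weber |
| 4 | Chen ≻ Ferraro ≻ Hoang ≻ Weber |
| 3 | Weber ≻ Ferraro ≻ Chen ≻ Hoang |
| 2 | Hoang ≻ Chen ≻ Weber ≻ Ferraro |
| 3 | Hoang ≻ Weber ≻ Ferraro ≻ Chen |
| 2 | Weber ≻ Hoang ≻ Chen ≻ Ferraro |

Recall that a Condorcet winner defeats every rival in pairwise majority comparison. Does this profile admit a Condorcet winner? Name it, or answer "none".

Check each pair by majority over 17 ballots:
Ferraro vs Weber: 3+4 = 7 for Ferraro, 10 for Weber — Weber by 10–7.
Ferraro vs Chen: 3+3+3 = 9 for Ferraro, 8 for Chen — Ferraro by 9–8.
Ferraro vs Hoang: Ferraro is ranked higher on 3+4+3 = 10 ballots, Hoang on 7. Ferraro wins 10–7.
Weber vs Chen: Weber is ranked higher on 3+3+2 = 8 ballots, Chen on 9. Chen wins 9–8.
Weber vs Hoang: Weber is ranked higher on 3+2 = 5 ballots, Hoang on 12. Hoang wins 12–5.
Chen vs Hoang: Chen is ranked higher on 3+4+3 = 10 ballots, Hoang on 7. Chen wins 10–7.
No candidate is unbeaten: Ferraro loses to Weber; Weber loses to Chen; Chen loses to Ferraro; Hoang loses to Ferraro. In particular Ferraro → Chen → Weber → Ferraro is a majority cycle — no Condorcet winner exists.

none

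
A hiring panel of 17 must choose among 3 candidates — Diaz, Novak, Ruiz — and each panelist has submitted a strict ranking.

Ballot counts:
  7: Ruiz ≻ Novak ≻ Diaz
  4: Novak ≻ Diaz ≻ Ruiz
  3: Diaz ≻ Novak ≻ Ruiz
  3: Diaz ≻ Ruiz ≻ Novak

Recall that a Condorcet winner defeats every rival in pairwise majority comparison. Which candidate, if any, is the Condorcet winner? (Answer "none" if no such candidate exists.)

none

Pairwise majorities:
Diaz vs Novak: Novak, 11–6.
Diaz vs Ruiz: Diaz, 10–7.
Novak–Ruiz: Ruiz 10–7.
Each candidate drops at least one matchup (Diaz loses to Novak; Novak loses to Ruiz; Ruiz loses to Diaz); the cycle Diaz → Ruiz → Novak → Diaz rules out a Condorcet winner.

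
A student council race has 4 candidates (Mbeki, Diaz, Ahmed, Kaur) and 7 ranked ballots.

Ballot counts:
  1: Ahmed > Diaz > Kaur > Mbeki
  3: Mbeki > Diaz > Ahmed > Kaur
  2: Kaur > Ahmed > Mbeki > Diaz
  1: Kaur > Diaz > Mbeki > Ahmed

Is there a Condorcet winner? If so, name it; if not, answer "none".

none

Pairwise majorities:
Mbeki vs Diaz: Mbeki wins 5–2.
Mbeki–Ahmed: Mbeki 4–3.
Mbeki vs Kaur: Kaur wins 4–3.
Diaz–Ahmed: Diaz 4–3.
Diaz vs Kaur: Diaz wins 4–3.
Ahmed–Kaur: Ahmed 4–3.
Each candidate drops at least one matchup (Mbeki loses to Kaur; Diaz loses to Mbeki; Ahmed loses to Mbeki; Kaur loses to Diaz); the cycle Mbeki beats Diaz beats Kaur beats Mbeki rules out a Condorcet winner.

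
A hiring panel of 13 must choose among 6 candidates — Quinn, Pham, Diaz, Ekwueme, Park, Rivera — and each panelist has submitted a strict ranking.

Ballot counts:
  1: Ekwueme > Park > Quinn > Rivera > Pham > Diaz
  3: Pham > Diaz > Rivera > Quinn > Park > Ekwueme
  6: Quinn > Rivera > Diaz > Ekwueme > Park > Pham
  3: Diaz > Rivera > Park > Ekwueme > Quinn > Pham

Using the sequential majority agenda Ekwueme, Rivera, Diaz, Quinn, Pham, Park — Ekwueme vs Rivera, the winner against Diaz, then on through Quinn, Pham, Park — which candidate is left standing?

Quinn

Round 1: Ekwueme vs Rivera — 1–12, Rivera advances.
Round 2: Rivera vs Diaz — 7–6, Rivera advances.
Round 3: Rivera vs Quinn — 6–7, Quinn advances.
Round 4: Quinn vs Pham — 10–3, Quinn advances.
Round 5: Quinn vs Park — 9–4, Quinn advances.
The agenda winner is Quinn.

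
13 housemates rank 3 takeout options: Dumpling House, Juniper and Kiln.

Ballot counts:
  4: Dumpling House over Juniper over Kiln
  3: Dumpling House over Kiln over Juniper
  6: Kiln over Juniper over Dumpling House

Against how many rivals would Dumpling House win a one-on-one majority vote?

Dumpling House against each rival (13 friends):
Dumpling House vs Juniper: 7 to 6, Dumpling House.
Dumpling House vs Kiln: Dumpling House wins 7–6.
Dumpling House beats Juniper, Kiln — 2 pairwise wins.

2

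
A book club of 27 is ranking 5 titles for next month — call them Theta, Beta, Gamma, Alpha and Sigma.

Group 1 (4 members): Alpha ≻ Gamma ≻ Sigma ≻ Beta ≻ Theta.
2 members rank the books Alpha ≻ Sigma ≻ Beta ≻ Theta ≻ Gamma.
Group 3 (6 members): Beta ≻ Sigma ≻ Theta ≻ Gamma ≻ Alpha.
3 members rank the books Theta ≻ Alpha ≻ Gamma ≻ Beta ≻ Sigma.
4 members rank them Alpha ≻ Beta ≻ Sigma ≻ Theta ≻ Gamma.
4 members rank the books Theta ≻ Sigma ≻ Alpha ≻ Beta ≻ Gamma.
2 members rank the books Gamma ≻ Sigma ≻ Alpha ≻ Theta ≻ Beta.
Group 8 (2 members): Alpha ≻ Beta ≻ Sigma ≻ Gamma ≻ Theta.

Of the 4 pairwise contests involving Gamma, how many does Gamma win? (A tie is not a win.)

0

Gamma against each rival (27 members):
Gamma vs Theta: Gamma is ranked higher on 4+2+2 = 8 ballots, Theta on 19. Theta wins 19–8.
Gamma vs Beta: Beta wins 18–9.
Gamma vs Alpha: Alpha wins 19–8.
Gamma–Sigma: Sigma 18–9.
Gamma beats no one; loses to Theta, Beta, Alpha, Sigma — 0 pairwise wins.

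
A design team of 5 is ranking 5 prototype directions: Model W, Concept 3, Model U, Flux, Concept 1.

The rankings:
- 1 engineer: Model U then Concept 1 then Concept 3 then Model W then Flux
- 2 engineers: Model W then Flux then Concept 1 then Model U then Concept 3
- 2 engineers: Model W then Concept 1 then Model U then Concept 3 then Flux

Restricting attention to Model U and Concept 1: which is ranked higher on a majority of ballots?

Concept 1

Ballots ranking Model U above Concept 1: 1.
Ballots ranking Concept 1 above Model U: 5 − 1 = 4.
Concept 1 wins the head-to-head 4–1.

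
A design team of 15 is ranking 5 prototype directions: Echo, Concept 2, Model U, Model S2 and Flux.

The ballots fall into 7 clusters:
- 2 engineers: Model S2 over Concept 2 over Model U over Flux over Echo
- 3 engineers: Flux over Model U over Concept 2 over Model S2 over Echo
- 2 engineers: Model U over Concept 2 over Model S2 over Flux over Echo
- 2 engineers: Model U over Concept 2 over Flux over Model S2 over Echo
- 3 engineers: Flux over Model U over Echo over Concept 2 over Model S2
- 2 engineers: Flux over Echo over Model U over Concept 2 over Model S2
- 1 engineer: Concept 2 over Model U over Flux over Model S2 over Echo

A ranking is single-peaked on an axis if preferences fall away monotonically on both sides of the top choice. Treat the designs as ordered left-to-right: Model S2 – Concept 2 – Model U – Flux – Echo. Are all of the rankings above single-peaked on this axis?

yes

Axis positions: Model S2=1, Concept 2=2, Model U=3, Flux=4, Echo=5.
Cluster 1 (peak Model S2 at position 1): ranking walks positions 1-2-3-4-5, expanding outward from the peak — single-peaked.
Cluster 2 (peak Flux at position 4): ranking walks positions 4-3-2-1-5, expanding outward from the peak — single-peaked.
Cluster 3 (peak Model U at position 3): ranking walks positions 3-2-1-4-5, expanding outward from the peak — single-peaked.
Cluster 4 (peak Model U at position 3): ranking walks positions 3-2-4-1-5, expanding outward from the peak — single-peaked.
Cluster 5 (peak Flux at position 4): ranking walks positions 4-3-5-2-1, expanding outward from the peak — single-peaked.
Cluster 6 (peak Flux at position 4): ranking walks positions 4-5-3-2-1, expanding outward from the peak — single-peaked.
Cluster 7 (peak Concept 2 at position 2): ranking walks positions 2-3-4-1-5, expanding outward from the peak — single-peaked.
Every ranking is single-peaked on this axis.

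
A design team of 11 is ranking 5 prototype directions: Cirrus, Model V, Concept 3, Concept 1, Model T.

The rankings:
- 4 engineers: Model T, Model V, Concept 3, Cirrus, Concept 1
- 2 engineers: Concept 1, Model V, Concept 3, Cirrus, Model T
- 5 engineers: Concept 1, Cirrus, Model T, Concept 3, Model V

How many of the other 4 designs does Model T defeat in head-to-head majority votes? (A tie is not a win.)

2

Model T against each rival (11 engineers):
Model T vs Cirrus: 4 to 7, Cirrus.
Model T vs Model V: 9 to 2, Model T.
Model T vs Concept 3: Model T is ranked higher on 4+5 = 9 ballots, Concept 3 on 2. Model T wins 9–2.
Model T vs Concept 1: Model T is ranked higher on 4 ballots, Concept 1 on 7. Concept 1 wins 7–4.
Model T beats Model V, Concept 3; loses to Cirrus, Concept 1 — 2 pairwise wins.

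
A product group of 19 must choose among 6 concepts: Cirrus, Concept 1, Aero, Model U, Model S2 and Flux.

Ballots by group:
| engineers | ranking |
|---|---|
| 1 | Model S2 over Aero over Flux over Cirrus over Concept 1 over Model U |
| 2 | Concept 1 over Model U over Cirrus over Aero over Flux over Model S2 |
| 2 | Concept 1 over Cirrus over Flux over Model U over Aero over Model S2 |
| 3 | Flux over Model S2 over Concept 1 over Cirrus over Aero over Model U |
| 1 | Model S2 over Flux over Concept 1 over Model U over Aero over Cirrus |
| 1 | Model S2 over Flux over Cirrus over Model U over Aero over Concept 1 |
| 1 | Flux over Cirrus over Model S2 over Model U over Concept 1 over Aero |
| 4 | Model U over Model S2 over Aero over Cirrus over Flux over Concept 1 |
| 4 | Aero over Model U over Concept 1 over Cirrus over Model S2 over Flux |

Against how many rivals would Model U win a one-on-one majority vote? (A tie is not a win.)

5

Model U against each rival (19 engineers):
Model U–Cirrus: Model U 11–8.
Model U vs Concept 1: 10 to 9, Model U.
Model U–Aero: Model U 11–8.
Model U vs Model S2: 12 to 7, Model U.
Model U vs Flux: Model U wins 10–9.
Model U beats Cirrus, Concept 1, Aero, Model S2, Flux — 5 pairwise wins.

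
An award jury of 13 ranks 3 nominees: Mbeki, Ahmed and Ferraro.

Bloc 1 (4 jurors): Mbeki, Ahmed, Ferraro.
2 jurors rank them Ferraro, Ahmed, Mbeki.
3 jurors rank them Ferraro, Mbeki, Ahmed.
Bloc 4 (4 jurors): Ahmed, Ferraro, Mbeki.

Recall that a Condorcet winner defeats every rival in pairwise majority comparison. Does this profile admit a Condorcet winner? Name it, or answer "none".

none

Check each pair by majority over 13 ballots:
Mbeki vs Ahmed: Mbeki wins 7–6.
Mbeki vs Ferraro: Ferraro wins 9–4.
Ahmed vs Ferraro: Ahmed wins 8–5.
Each nominee drops at least one matchup (Mbeki loses to Ferraro; Ahmed loses to Mbeki; Ferraro loses to Ahmed); the cycle Mbeki beats Ahmed beats Ferraro beats Mbeki rules out a Condorcet winner.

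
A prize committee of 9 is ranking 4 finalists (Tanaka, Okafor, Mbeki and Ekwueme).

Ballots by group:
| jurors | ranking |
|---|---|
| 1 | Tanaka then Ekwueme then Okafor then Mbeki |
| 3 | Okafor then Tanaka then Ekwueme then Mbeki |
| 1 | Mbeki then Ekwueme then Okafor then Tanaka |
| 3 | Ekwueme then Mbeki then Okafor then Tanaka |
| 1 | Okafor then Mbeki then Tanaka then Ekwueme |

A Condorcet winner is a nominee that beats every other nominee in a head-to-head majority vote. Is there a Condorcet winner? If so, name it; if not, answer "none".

none

Pairwise majorities:
Tanaka vs Okafor: 1 for Tanaka, 8 for Okafor — Okafor by 8–1.
Tanaka vs Mbeki: 4 to 5, Mbeki.
Tanaka vs Ekwueme: 1+3+1 = 5 for Tanaka, 4 for Ekwueme — Tanaka by 5–4.
Okafor vs Mbeki: Okafor preferred on 1+3+1 = 5 ballots; Okafor wins 5–4.
Okafor vs Ekwueme: Okafor preferred on 3+1 = 4 ballots; Ekwueme wins 5–4.
Mbeki vs Ekwueme: 1+1 = 2 for Mbeki, 7 for Ekwueme — Ekwueme by 7–2.
Each nominee drops at least one matchup (Tanaka loses to Okafor; Okafor loses to Ekwueme; Mbeki loses to Okafor; Ekwueme loses to Tanaka); the cycle Tanaka beats Ekwueme beats Okafor beats Tanaka rules out a Condorcet winner.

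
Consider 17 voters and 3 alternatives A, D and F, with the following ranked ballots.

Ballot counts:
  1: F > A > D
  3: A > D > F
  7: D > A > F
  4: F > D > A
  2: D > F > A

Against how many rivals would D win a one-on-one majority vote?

D against each rival (17 voters):
D vs A: D preferred on 7+4+2 = 13 ballots; D wins 13–4.
D vs F: D is ranked higher on 3+7+2 = 12 ballots, F on 5. D wins 12–5.
D beats A, F — 2 pairwise wins.

2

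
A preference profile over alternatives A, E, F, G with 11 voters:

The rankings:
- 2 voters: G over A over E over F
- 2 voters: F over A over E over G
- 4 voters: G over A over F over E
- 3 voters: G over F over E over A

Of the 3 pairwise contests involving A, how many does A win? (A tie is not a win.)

A against each rival (11 voters):
A vs E: A wins 8–3.
A vs F: 2+4 = 6 for A, 5 for F — A by 6–5.
A vs G: G, 9–2.
A beats E, F; loses to G — 2 pairwise wins.

2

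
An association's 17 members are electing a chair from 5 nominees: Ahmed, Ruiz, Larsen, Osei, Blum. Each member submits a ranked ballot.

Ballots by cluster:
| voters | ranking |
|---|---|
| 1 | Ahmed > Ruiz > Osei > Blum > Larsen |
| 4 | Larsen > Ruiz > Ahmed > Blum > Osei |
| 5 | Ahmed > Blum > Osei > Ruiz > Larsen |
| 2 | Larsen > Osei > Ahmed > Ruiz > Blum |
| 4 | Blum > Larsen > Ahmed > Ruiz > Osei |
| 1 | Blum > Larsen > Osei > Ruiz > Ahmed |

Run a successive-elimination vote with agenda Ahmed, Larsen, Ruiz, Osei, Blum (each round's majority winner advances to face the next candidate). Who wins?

Round 1: Ahmed vs Larsen — 6–11, Larsen advances.
Round 2: Larsen vs Ruiz — 11–6, Larsen advances.
Round 3: Larsen vs Osei — 11–6, Larsen advances.
Round 4: Larsen vs Blum — 6–11, Blum advances.
Blum survives the agenda.

Blum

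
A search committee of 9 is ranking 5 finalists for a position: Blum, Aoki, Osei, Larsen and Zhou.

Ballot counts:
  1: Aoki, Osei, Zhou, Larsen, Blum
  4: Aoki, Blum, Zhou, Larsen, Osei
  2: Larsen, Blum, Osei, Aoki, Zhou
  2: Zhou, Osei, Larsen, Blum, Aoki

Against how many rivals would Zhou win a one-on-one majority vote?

Zhou against each rival (9 committee members):
Zhou–Blum: Blum 6–3.
Zhou vs Aoki: Aoki wins 7–2.
Zhou–Osei: Zhou 6–3.
Zhou vs Larsen: Zhou, 7–2.
Zhou beats Osei, Larsen; loses to Blum, Aoki — 2 pairwise wins.

2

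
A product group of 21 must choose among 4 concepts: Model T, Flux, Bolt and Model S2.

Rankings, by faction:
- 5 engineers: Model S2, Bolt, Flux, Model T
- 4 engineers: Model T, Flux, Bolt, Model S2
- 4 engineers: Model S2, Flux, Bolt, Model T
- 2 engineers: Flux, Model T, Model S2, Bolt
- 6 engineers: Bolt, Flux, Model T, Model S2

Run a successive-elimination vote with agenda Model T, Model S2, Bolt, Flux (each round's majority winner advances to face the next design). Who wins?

Bolt

Round 1: Model T vs Model S2 — 12–9, Model T advances.
Round 2: Model T vs Bolt — 6–15, Bolt advances.
Round 3: Bolt vs Flux — 11–10, Bolt advances.
The agenda winner is Bolt.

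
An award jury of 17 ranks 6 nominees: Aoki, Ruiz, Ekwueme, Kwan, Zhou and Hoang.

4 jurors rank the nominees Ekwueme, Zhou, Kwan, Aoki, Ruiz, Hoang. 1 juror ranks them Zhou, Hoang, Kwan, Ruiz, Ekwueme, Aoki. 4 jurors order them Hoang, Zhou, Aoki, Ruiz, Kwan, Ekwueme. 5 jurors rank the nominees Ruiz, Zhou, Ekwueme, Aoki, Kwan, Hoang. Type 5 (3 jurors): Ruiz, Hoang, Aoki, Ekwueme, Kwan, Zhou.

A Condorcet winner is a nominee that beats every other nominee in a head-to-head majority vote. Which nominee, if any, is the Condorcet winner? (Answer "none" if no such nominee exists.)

Pairwise majorities:
Aoki vs Ruiz: 4+4 = 8 for Aoki, 9 for Ruiz — Ruiz by 9–8.
Aoki vs Ekwueme: 7 to 10, Ekwueme.
Aoki vs Kwan: Aoki preferred on 4+5+3 = 12 ballots; Aoki wins 12–5.
Aoki vs Zhou: Aoki is ranked higher on 3 ballots, Zhou on 14. Zhou wins 14–3.
Aoki vs Hoang: 4+5 = 9 for Aoki, 8 for Hoang — Aoki by 9–8.
Ruiz vs Ekwueme: 13 to 4, Ruiz.
Ruiz vs Kwan: 4+5+3 = 12 for Ruiz, 5 for Kwan — Ruiz by 12–5.
Ruiz vs Zhou: 5+3 = 8 for Ruiz, 9 for Zhou — Zhou by 9–8.
Ruiz vs Hoang: Ruiz preferred on 4+5+3 = 12 ballots; Ruiz wins 12–5.
Ekwueme vs Kwan: Ekwueme is ranked higher on 4+5+3 = 12 ballots, Kwan on 5. Ekwueme wins 12–5.
Ekwueme vs Zhou: 4+3 = 7 for Ekwueme, 10 for Zhou — Zhou by 10–7.
Ekwueme vs Hoang: Ekwueme preferred on 4+5 = 9 ballots; Ekwueme wins 9–8.
Kwan vs Zhou: 3 for Kwan, 14 for Zhou — Zhou by 14–3.
Kwan vs Hoang: 9 to 8, Kwan.
Zhou vs Hoang: Zhou preferred on 4+1+5 = 10 ballots; Zhou wins 10–7.
Only Zhou has no losses; Zhou is the Condorcet winner.

Zhou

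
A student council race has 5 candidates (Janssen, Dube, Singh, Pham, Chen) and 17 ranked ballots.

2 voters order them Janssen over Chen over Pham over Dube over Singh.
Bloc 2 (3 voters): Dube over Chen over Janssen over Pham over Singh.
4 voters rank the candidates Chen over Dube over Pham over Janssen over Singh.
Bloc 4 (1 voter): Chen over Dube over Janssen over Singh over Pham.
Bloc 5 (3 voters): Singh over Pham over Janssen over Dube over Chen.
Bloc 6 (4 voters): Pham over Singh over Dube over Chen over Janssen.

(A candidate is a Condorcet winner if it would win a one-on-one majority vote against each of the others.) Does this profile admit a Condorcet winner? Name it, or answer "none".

none

Pairwise majorities:
Janssen–Dube: Dube 12–5.
Janssen vs Singh: Janssen is ranked higher on 2+3+4+1 = 10 ballots, Singh on 7. Janssen wins 10–7.
Janssen–Pham: Pham 11–6.
Janssen vs Chen: 5 to 12, Chen.
Dube vs Singh: 10 to 7, Dube.
Dube vs Pham: 8 to 9, Pham.
Dube vs Chen: Dube, 10–7.
Singh vs Pham: 1+3 = 4 for Singh, 13 for Pham — Pham by 13–4.
Singh–Chen: Chen 10–7.
Pham vs Chen: Pham is ranked higher on 3+4 = 7 ballots, Chen on 10. Chen wins 10–7.
Each candidate drops at least one matchup (Janssen loses to Dube; Dube loses to Pham; Singh loses to Janssen; Pham loses to Chen; Chen loses to Dube); the cycle Dube beats Chen beats Pham beats Dube rules out a Condorcet winner.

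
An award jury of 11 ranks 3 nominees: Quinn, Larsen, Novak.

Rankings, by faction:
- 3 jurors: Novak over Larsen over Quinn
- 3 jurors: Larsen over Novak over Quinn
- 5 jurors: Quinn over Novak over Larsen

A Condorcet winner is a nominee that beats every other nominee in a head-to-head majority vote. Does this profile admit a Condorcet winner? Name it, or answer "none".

Novak

Head-to-head results (11 jurors):
Quinn vs Larsen: Larsen wins 6–5.
Quinn–Novak: Novak 6–5.
Larsen vs Novak: Novak, 8–3.
Novak beats each of Quinn, Larsen — Novak is the Condorcet winner.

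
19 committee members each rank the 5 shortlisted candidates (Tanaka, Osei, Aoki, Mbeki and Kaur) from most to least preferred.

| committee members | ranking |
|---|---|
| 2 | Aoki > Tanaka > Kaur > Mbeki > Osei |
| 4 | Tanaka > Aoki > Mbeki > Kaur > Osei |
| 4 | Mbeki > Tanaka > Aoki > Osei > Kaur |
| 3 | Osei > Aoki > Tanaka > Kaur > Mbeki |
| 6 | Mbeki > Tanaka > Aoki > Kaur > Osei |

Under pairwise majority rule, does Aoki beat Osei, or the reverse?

Ballots ranking Aoki above Osei: 2 + 4 + 4 + 6 = 16.
Ballots ranking Osei above Aoki: 19 − 16 = 3.
Aoki wins the head-to-head 16–3.

Aoki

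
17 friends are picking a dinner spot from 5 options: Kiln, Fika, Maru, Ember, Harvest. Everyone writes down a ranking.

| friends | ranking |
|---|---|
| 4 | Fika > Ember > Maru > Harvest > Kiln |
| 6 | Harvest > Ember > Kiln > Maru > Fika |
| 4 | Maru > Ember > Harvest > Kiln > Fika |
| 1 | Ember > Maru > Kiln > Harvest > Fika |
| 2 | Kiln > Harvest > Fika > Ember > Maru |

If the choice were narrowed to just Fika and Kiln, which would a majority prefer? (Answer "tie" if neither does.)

Kiln

Ballots ranking Fika above Kiln: 4.
Ballots ranking Kiln above Fika: 17 − 4 = 13.
Kiln wins the head-to-head 13–4.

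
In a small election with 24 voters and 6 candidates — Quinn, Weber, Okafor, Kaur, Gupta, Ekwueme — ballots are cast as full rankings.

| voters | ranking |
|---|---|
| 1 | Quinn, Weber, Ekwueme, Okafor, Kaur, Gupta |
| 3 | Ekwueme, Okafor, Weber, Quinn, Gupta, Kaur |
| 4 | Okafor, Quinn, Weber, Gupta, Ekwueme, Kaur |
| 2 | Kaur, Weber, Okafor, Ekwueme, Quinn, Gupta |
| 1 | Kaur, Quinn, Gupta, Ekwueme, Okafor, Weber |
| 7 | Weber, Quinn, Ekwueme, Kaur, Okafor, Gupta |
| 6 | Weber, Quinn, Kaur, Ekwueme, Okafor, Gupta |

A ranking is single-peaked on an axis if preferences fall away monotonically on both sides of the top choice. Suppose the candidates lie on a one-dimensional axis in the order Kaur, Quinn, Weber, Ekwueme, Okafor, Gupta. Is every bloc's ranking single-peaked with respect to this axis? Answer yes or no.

Axis positions: Kaur=1, Quinn=2, Weber=3, Ekwueme=4, Okafor=5, Gupta=6.
Bloc 1 (peak Quinn at position 2): ranking walks positions 2-3-4-5-1-6, expanding outward from the peak — single-peaked.
Bloc 2 (peak Ekwueme at position 4): ranking walks positions 4-5-3-2-6-1, expanding outward from the peak — single-peaked.
Bloc 3: ranking walks positions 5-2-3-6-4-1; Quinn is ranked above Ekwueme even though Ekwueme lies between Quinn and the peak Okafor on the axis — preferences dip and rise again. Not single-peaked.
Bloc 4: ranking walks positions 1-3-5-4-2-6; Weber is ranked above Quinn even though Quinn lies between Weber and the peak Kaur on the axis — preferences dip and rise again. Not single-peaked.
Bloc 5: ranking walks positions 1-2-6-4-5-3; Gupta is ranked above Weber even though Weber lies between Gupta and the peak Kaur on the axis — preferences dip and rise again. Not single-peaked.
Bloc 6 (peak Weber at position 3): ranking walks positions 3-2-4-1-5-6, expanding outward from the peak — single-peaked.
Bloc 7 (peak Weber at position 3): ranking walks positions 3-2-1-4-5-6, expanding outward from the peak — single-peaked.
Bloc 3 violates single-peakedness, so the profile is not single-peaked on this axis.

no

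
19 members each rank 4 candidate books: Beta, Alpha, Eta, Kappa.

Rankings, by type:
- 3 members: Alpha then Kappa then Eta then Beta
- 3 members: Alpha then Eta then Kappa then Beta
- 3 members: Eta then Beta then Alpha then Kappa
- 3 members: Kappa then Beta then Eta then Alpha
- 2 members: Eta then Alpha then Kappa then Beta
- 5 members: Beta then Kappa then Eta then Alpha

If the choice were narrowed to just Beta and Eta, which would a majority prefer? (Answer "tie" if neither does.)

Ballots ranking Beta above Eta: 3 + 5 = 8.
Ballots ranking Eta above Beta: 19 − 8 = 11.
Eta wins the head-to-head 11–8.

Eta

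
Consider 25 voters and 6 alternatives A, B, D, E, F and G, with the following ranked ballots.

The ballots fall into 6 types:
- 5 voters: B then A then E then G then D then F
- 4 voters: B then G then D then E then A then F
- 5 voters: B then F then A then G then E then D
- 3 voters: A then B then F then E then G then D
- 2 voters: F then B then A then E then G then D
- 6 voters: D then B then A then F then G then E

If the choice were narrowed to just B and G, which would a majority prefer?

Ballots ranking B above G: 5 + 4 + 5 + 3 + 2 + 6 = 25.
Ballots ranking G above B: 25 − 25 = 0.
B wins the head-to-head 25–0.

B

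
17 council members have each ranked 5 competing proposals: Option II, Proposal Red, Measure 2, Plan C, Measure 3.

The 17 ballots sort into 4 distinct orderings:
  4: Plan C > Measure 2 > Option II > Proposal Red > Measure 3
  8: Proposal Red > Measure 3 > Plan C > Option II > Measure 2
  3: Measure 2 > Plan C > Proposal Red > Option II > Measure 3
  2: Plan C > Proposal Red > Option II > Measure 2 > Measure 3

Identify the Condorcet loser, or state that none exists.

Pairwise majorities:
Option II–Proposal Red: Proposal Red 13–4.
Option II vs Measure 2: 10 to 7, Option II.
Option II vs Plan C: Option II is ranked higher on 0 ballots, Plan C on 17. Plan C wins 17–0.
Option II vs Measure 3: Option II, 9–8.
Proposal Red vs Measure 2: Proposal Red, 10–7.
Proposal Red vs Plan C: Proposal Red preferred on 8 ballots; Plan C wins 9–8.
Proposal Red vs Measure 3: Proposal Red is ranked higher on 4+8+3+2 = 17 ballots, Measure 3 on 0. Proposal Red wins 17–0.
Measure 2 vs Plan C: Measure 2 is ranked higher on 3 ballots, Plan C on 14. Plan C wins 14–3.
Measure 2 vs Measure 3: Measure 2, 9–8.
Plan C vs Measure 3: Plan C wins 9–8.
Only Measure 3 has no wins; Measure 3 is the Condorcet loser.

Measure 3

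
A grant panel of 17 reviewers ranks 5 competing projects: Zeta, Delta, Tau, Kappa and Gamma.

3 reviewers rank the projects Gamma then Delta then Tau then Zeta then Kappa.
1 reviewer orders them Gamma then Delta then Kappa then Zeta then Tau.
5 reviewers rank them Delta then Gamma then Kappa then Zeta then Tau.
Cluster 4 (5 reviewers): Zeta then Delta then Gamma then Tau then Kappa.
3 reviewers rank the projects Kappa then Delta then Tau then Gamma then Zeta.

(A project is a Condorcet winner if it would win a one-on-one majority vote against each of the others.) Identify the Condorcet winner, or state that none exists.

Check each pair by majority over 17 ballots:
Zeta vs Delta: 5 for Zeta, 12 for Delta — Delta by 12–5.
Zeta vs Tau: 11 to 6, Zeta.
Zeta vs Kappa: Zeta is ranked higher on 3+5 = 8 ballots, Kappa on 9. Kappa wins 9–8.
Zeta vs Gamma: 5 for Zeta, 12 for Gamma — Gamma by 12–5.
Delta vs Tau: Delta preferred on 3+1+5+5+3 = 17 ballots; Delta wins 17–0.
Delta vs Kappa: 3+1+5+5 = 14 for Delta, 3 for Kappa — Delta by 14–3.
Delta vs Gamma: Delta preferred on 5+5+3 = 13 ballots; Delta wins 13–4.
Tau vs Kappa: Tau is ranked higher on 3+5 = 8 ballots, Kappa on 9. Kappa wins 9–8.
Tau vs Gamma: 3 for Tau, 14 for Gamma — Gamma by 14–3.
Kappa vs Gamma: Kappa is ranked higher on 3 ballots, Gamma on 14. Gamma wins 14–3.
Delta wins every pairwise contest, so Delta is the Condorcet winner.

Delta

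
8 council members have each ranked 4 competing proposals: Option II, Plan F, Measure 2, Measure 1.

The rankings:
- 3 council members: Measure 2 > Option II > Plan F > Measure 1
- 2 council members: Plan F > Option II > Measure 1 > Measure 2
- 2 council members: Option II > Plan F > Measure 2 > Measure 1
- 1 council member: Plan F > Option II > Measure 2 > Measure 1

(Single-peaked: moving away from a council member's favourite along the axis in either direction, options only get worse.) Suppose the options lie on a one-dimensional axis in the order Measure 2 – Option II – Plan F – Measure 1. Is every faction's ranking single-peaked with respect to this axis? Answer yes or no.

Axis positions: Measure 2=1, Option II=2, Plan F=3, Measure 1=4.
Faction 1 (peak Measure 2 at position 1): ranking walks positions 1-2-3-4, expanding outward from the peak — single-peaked.
Faction 2 (peak Plan F at position 3): ranking walks positions 3-2-4-1, expanding outward from the peak — single-peaked.
Faction 3 (peak Option II at position 2): ranking walks positions 2-3-1-4, expanding outward from the peak — single-peaked.
Faction 4 (peak Plan F at position 3): ranking walks positions 3-2-1-4, expanding outward from the peak — single-peaked.
Every ranking is single-peaked on this axis.

yes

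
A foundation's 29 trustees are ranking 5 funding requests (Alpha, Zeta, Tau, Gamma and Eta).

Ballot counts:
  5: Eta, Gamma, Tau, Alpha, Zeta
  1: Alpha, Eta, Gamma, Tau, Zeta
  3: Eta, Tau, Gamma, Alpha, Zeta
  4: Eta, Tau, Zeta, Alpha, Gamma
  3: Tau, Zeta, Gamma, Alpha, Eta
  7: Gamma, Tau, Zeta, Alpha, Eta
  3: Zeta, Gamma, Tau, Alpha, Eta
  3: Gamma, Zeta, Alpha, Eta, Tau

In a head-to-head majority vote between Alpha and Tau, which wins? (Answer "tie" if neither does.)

Ballots ranking Alpha above Tau: 1 + 3 = 4.
Ballots ranking Tau above Alpha: 29 − 4 = 25.
Tau wins the head-to-head 25–4.

Tau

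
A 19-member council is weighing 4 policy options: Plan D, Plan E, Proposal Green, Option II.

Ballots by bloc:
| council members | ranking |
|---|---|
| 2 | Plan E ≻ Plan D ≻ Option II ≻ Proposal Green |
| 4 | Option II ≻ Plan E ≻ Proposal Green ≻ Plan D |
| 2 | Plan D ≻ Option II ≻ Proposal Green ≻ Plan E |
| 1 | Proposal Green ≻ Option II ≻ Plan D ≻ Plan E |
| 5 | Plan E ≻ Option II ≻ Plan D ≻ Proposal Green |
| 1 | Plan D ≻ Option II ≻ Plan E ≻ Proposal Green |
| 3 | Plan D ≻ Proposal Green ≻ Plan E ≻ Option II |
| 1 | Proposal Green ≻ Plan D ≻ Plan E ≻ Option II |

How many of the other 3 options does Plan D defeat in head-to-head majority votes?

Plan D against each rival (19 council members):
Plan D vs Plan E: Plan D is ranked higher on 2+1+1+3+1 = 8 ballots, Plan E on 11. Plan E wins 11–8.
Plan D vs Proposal Green: Plan D wins 13–6.
Plan D–Option II: Option II 10–9.
Plan D beats Proposal Green; loses to Plan E, Option II — 1 pairwise win.

1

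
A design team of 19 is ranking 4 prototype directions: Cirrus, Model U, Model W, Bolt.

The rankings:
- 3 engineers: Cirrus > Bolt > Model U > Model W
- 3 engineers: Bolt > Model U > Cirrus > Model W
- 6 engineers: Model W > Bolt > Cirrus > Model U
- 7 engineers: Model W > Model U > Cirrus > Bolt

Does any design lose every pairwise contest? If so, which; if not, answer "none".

Head-to-head results (19 engineers):
Cirrus vs Model U: 9 to 10, Model U.
Cirrus vs Model W: Cirrus is ranked higher on 3+3 = 6 ballots, Model W on 13. Model W wins 13–6.
Cirrus vs Bolt: Cirrus is ranked higher on 3+7 = 10 ballots, Bolt on 9. Cirrus wins 10–9.
Model U vs Model W: Model U is ranked higher on 3+3 = 6 ballots, Model W on 13. Model W wins 13–6.
Model U vs Bolt: Bolt, 12–7.
Model W vs Bolt: Model W wins 13–6.
No design is winless: Cirrus beats Bolt; Model U beats Cirrus; Model W beats Cirrus; Bolt beats Model U. There is no Condorcet loser.

none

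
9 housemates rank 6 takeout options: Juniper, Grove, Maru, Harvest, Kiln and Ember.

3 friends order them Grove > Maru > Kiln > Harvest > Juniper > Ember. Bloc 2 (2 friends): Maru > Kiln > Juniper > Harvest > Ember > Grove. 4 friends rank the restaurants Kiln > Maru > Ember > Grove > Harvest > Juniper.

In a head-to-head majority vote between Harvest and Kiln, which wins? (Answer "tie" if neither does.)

No ballot ranks Harvest above Kiln: 0.
Ballots ranking Kiln above Harvest: 9 − 0 = 9.
Kiln wins the head-to-head 9–0.

Kiln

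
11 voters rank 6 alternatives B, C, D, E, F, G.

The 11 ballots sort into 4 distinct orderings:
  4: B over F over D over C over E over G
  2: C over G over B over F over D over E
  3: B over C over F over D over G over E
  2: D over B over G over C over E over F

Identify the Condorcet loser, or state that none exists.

E

Pairwise majorities:
B vs C: B preferred on 4+3+2 = 9 ballots; B wins 9–2.
B vs D: B preferred on 4+2+3 = 9 ballots; B wins 9–2.
B vs E: 4+2+3+2 = 11 for B, 0 for E — B by 11–0.
B vs F: 4+2+3+2 = 11 for B, 0 for F — B by 11–0.
B vs G: B preferred on 4+3+2 = 9 ballots; B wins 9–2.
C vs D: D, 6–5.
C vs E: C preferred on 4+2+3+2 = 11 ballots; C wins 11–0.
C–F: C 7–4.
C–G: C 9–2.
D vs E: D, 11–0.
D vs F: F wins 9–2.
D vs G: D, 9–2.
E–F: F 9–2.
E vs G: G, 7–4.
F vs G: 7 to 4, F.
Only E has no wins; E is the Condorcet loser.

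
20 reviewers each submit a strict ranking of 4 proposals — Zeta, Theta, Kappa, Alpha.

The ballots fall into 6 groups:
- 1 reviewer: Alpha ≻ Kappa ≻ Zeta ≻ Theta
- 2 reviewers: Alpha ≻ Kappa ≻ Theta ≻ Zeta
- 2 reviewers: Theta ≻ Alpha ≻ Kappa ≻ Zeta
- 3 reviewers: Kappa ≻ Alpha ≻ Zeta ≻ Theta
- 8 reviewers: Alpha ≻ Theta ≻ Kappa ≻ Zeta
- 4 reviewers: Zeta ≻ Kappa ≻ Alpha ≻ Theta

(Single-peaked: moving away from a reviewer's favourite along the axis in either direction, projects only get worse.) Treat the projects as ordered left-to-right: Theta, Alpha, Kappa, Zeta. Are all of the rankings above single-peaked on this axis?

yes

Axis positions: Theta=1, Alpha=2, Kappa=3, Zeta=4.
Group 1 (peak Alpha at position 2): ranking walks positions 2-3-4-1, expanding outward from the peak — single-peaked.
Group 2 (peak Alpha at position 2): ranking walks positions 2-3-1-4, expanding outward from the peak — single-peaked.
Group 3 (peak Theta at position 1): ranking walks positions 1-2-3-4, expanding outward from the peak — single-peaked.
Group 4 (peak Kappa at position 3): ranking walks positions 3-2-4-1, expanding outward from the peak — single-peaked.
Group 5 (peak Alpha at position 2): ranking walks positions 2-1-3-4, expanding outward from the peak — single-peaked.
Group 6 (peak Zeta at position 4): ranking walks positions 4-3-2-1, expanding outward from the peak — single-peaked.
Every ranking is single-peaked on this axis.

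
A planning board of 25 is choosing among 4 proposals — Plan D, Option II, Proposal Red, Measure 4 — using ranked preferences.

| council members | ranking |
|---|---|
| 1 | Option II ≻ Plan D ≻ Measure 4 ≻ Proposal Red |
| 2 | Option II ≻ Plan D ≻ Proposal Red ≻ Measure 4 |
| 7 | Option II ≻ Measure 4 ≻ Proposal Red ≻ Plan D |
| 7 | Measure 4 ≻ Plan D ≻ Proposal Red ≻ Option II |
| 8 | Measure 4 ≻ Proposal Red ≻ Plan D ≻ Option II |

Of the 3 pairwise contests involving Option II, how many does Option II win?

Option II against each rival (25 council members):
Option II–Plan D: Plan D 15–10.
Option II vs Proposal Red: Option II preferred on 1+2+7 = 10 ballots; Proposal Red wins 15–10.
Option II vs Measure 4: 1+2+7 = 10 for Option II, 15 for Measure 4 — Measure 4 by 15–10.
Option II beats no one; loses to Plan D, Proposal Red, Measure 4 — 0 pairwise wins.

0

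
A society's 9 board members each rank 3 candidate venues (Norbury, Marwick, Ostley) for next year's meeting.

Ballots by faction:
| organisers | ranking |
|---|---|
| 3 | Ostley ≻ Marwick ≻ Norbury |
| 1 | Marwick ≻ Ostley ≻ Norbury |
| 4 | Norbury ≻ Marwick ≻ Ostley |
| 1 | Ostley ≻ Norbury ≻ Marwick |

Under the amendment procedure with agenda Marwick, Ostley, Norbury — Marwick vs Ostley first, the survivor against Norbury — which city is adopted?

Norbury

Round 1: Marwick vs Ostley — 5–4, Marwick advances.
Round 2: Marwick vs Norbury — 4–5, Norbury advances.
Norbury survives the agenda.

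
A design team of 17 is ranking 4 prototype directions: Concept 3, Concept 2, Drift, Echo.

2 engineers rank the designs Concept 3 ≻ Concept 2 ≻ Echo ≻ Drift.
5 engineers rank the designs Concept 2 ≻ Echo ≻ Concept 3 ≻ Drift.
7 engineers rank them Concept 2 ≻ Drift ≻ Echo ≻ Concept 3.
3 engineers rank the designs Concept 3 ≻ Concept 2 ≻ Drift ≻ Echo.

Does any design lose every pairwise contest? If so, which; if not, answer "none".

none

Pairwise majorities:
Concept 3 vs Concept 2: Concept 2, 12–5.
Concept 3 vs Drift: Concept 3, 10–7.
Concept 3 vs Echo: Concept 3 is ranked higher on 2+3 = 5 ballots, Echo on 12. Echo wins 12–5.
Concept 2 vs Drift: 2+5+7+3 = 17 for Concept 2, 0 for Drift — Concept 2 by 17–0.
Concept 2–Echo: Concept 2 17–0.
Drift vs Echo: Drift is ranked higher on 7+3 = 10 ballots, Echo on 7. Drift wins 10–7.
Each design has at least one pairwise win (Concept 3 beats Drift; Concept 2 beats Concept 3; Drift beats Echo; Echo beats Concept 3) — no Condorcet loser.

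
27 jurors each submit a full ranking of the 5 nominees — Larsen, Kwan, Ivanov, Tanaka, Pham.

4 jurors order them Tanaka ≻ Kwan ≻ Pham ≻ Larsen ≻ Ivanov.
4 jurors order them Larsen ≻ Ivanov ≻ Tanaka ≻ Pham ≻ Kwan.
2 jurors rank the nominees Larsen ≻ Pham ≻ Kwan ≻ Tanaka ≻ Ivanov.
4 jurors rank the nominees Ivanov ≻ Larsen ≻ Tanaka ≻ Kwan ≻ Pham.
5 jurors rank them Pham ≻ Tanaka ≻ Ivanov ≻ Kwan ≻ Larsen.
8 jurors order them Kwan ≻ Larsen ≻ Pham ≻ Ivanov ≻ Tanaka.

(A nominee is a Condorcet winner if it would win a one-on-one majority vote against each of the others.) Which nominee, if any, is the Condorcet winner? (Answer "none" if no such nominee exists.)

none

Head-to-head results (27 jurors):
Larsen vs Kwan: Larsen preferred on 4+2+4 = 10 ballots; Kwan wins 17–10.
Larsen vs Ivanov: 4+4+2+8 = 18 for Larsen, 9 for Ivanov — Larsen by 18–9.
Larsen vs Tanaka: Larsen is ranked higher on 4+2+4+8 = 18 ballots, Tanaka on 9. Larsen wins 18–9.
Larsen vs Pham: Larsen is ranked higher on 4+2+4+8 = 18 ballots, Pham on 9. Larsen wins 18–9.
Kwan vs Ivanov: Kwan is ranked higher on 4+2+8 = 14 ballots, Ivanov on 13. Kwan wins 14–13.
Kwan vs Tanaka: Kwan is ranked higher on 2+8 = 10 ballots, Tanaka on 17. Tanaka wins 17–10.
Kwan vs Pham: Kwan is ranked higher on 4+4+8 = 16 ballots, Pham on 11. Kwan wins 16–11.
Ivanov vs Tanaka: 16 to 11, Ivanov.
Ivanov vs Pham: 4+4 = 8 for Ivanov, 19 for Pham — Pham by 19–8.
Tanaka vs Pham: 12 to 15, Pham.
No nominee is unbeaten: Larsen loses to Kwan; Kwan loses to Tanaka; Ivanov loses to Larsen; Tanaka loses to Larsen; Pham loses to Larsen. In particular Larsen beats Tanaka beats Kwan beats Larsen is a majority cycle — no Condorcet winner exists.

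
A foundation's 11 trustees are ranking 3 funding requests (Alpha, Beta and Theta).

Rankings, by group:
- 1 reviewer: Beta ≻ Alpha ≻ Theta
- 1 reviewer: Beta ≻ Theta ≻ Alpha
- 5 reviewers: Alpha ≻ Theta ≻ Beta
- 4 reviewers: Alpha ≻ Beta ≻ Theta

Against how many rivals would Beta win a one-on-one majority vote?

Beta against each rival (11 reviewers):
Beta–Alpha: Alpha 9–2.
Beta vs Theta: 6 to 5, Beta.
Beta beats Theta; loses to Alpha — 1 pairwise win.

1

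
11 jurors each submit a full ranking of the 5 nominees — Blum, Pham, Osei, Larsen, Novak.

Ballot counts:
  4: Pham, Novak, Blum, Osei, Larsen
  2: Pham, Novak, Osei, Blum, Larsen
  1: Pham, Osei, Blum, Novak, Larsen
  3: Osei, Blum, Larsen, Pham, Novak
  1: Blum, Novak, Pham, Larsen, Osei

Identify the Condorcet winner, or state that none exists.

Pairwise majorities:
Blum vs Pham: Blum preferred on 3+1 = 4 ballots; Pham wins 7–4.
Blum vs Osei: 5 to 6, Osei.
Blum vs Larsen: Blum, 11–0.
Blum vs Novak: 1+3+1 = 5 for Blum, 6 for Novak — Novak by 6–5.
Pham vs Osei: Pham preferred on 4+2+1+1 = 8 ballots; Pham wins 8–3.
Pham vs Larsen: Pham preferred on 4+2+1+1 = 8 ballots; Pham wins 8–3.
Pham–Novak: Pham 10–1.
Osei vs Larsen: 4+2+1+3 = 10 for Osei, 1 for Larsen — Osei by 10–1.
Osei–Novak: Novak 7–4.
Larsen vs Novak: Larsen preferred on 3 ballots; Novak wins 8–3.
Pham wins every pairwise contest, so Pham is the Condorcet winner.

Pham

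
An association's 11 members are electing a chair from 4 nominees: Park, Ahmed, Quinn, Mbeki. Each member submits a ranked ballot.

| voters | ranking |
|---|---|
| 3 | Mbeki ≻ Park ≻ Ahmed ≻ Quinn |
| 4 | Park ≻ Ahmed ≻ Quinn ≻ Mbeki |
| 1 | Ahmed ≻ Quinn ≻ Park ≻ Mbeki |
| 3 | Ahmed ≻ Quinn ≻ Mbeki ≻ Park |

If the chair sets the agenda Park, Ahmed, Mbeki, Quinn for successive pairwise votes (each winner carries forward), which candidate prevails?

Round 1: Park vs Ahmed — 7–4, Park advances.
Round 2: Park vs Mbeki — 5–6, Mbeki advances.
Round 3: Mbeki vs Quinn — 3–8, Quinn advances.
The agenda winner is Quinn.

Quinn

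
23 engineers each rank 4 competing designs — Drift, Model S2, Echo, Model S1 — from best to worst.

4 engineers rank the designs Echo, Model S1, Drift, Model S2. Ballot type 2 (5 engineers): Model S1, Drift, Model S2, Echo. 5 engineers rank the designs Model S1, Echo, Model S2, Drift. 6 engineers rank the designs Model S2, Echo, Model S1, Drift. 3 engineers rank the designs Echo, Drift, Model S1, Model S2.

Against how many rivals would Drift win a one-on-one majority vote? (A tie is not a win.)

Drift against each rival (23 engineers):
Drift vs Model S2: Drift wins 12–11.
Drift vs Echo: 5 to 18, Echo.
Drift vs Model S1: 3 to 20, Model S1.
Drift beats Model S2; loses to Echo, Model S1 — 1 pairwise win.

1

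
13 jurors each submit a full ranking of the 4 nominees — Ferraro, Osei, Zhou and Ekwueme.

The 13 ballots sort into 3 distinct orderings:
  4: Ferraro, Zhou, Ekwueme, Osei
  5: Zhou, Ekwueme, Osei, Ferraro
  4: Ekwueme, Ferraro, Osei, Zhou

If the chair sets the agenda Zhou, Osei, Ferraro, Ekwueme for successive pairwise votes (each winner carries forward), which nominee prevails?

Round 1: Zhou vs Osei — 9–4, Zhou advances.
Round 2: Zhou vs Ferraro — 5–8, Ferraro advances.
Round 3: Ferraro vs Ekwueme — 4–9, Ekwueme advances.
The agenda winner is Ekwueme.

Ekwueme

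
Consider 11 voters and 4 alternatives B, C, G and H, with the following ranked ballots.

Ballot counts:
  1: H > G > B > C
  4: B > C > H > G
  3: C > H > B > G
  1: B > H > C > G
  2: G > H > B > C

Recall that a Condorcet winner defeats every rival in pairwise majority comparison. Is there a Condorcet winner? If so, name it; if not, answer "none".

none

Head-to-head results (11 voters):
B–C: B 8–3.
B–G: B 8–3.
B–H: H 6–5.
C vs G: C, 8–3.
C vs H: C wins 7–4.
G–H: H 9–2.
Each alternative drops at least one matchup (B loses to H; C loses to B; G loses to B; H loses to C); the cycle B > C > H > B rules out a Condorcet winner.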